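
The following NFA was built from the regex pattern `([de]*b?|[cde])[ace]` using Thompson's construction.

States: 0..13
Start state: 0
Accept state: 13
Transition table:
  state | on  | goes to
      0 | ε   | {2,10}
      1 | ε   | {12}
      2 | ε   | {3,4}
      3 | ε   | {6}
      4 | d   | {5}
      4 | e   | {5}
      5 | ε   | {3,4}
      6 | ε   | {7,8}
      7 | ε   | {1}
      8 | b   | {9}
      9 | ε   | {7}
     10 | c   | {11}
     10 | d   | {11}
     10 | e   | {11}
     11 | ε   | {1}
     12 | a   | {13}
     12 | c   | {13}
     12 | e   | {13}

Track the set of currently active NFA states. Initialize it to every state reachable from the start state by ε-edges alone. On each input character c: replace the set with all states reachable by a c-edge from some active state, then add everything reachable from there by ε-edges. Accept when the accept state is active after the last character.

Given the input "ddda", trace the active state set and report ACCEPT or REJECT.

start: ε-closure({0}) = {0,1,2,3,4,6,7,8,10,12}
'd' @ 1: {1,3,4,5,6,7,8,11,12}
'd' @ 2: {1,3,4,5,6,7,8,12}
'd' @ 3: {1,3,4,5,6,7,8,12}
'a' @ 4: {13}  [accepting]
final: {13}; accept 13 in set

Answer: ACCEPT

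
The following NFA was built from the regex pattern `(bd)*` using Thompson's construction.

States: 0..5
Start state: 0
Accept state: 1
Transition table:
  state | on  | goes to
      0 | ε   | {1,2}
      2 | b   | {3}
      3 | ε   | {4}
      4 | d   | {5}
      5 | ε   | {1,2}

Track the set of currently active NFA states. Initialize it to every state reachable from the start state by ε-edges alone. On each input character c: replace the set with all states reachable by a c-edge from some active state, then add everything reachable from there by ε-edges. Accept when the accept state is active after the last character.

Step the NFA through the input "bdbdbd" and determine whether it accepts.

Answer: ACCEPT

Derivation:
S₀ = ε-closure({0}) = {0,1,2}
'b' @ 1: {3,4}
'd' @ 2: {1,2,5}  [accepting]
'b' @ 3: {3,4}
'd' @ 4: {1,2,5}  [accepting]
'b' @ 5: {3,4}
'd' @ 6: {1,2,5}  [accepting]
after full input: {1,2,5}  (accept=1 in)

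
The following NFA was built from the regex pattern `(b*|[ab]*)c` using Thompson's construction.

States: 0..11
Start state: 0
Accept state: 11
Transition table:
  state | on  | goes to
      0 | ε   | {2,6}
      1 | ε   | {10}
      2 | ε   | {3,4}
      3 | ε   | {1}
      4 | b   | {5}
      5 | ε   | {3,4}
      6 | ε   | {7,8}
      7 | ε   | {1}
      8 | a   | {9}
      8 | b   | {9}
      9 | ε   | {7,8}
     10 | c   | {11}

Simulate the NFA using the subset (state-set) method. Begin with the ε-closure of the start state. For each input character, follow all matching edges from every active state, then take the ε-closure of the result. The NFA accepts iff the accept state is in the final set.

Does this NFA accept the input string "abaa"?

S₀ = ε-closure({0}) = {0,1,2,3,4,6,7,8,10}
'a' @ 1: {1,7,8,9,10}
'b' @ 2: {1,7,8,9,10}
'a' @ 3: {1,7,8,9,10}
'a' @ 4: {1,7,8,9,10}
end set {1,7,8,9,10} — state 11 not in

Answer: REJECT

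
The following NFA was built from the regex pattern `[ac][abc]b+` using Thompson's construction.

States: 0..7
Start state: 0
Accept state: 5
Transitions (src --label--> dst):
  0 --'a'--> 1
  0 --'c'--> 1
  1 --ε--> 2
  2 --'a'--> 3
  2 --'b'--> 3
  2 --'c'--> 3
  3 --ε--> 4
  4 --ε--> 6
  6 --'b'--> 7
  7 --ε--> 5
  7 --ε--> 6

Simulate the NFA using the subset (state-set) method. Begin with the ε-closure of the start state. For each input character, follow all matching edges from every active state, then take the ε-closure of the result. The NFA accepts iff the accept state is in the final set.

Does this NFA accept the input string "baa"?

Answer: REJECT

Trace:
S₀ = ε-closure({0}) = {0}
'b' @ 1: {}  — dead — no transitions
rest 'aa' ignored (set empty)
after full input: {}  (accept=5 not in)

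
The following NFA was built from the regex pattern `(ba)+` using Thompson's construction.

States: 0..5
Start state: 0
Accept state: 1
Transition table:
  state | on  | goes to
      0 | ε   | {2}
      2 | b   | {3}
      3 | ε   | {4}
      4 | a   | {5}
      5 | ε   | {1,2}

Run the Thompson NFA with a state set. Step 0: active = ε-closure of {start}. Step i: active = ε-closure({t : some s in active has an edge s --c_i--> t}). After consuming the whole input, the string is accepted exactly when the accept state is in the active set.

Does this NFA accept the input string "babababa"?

S₀ = ε-closure({0}) = {0,2}
'b' @ 1: {3,4}
'a' @ 2: {1,2,5}  ✓accept
'b' @ 3: {3,4}
'a' @ 4: {1,2,5}  ✓accept
'b' @ 5: {3,4}
'a' @ 6: {1,2,5}  ✓accept
'b' @ 7: {3,4}
'a' @ 8: {1,2,5}  ✓accept
final: {1,2,5}; accept 1 in set

Answer: ACCEPT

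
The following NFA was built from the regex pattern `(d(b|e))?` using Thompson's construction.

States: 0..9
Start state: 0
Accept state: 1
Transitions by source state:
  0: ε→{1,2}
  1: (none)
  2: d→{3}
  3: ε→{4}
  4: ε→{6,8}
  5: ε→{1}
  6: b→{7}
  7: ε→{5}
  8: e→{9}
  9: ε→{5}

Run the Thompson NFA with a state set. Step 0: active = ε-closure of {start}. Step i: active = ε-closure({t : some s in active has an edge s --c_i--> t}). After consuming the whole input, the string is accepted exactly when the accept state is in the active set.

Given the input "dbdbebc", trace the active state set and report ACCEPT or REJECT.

Answer: REJECT

Derivation:
initial (ε-close {0}): {0,1,2}
'd' @ 1: {3,4,6,8}
'b' @ 2: {1,5,7}  ✓accept
'd' @ 3: {}  — dead — no transitions
rest 'bebc' ignored (set empty)
final: {}; accept 1 not in set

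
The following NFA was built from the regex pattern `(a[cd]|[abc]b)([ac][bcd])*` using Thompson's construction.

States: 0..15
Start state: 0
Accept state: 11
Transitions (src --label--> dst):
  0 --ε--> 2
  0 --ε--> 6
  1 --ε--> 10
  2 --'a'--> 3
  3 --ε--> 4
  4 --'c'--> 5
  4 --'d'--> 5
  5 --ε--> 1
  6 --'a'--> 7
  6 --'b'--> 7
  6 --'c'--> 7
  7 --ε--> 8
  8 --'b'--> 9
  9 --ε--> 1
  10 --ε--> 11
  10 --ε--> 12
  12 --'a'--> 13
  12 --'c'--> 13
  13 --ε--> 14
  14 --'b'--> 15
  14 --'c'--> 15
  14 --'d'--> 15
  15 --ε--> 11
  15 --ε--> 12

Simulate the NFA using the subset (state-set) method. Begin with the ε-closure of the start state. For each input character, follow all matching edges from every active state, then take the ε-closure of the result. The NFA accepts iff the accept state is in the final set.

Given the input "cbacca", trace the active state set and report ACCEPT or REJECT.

Answer: REJECT

Trace:
initial (ε-close {0}): {0,2,6}
'c' @ 1: {7,8}
'b' @ 2: {1,9,10,11,12}  ✓accept
'a' @ 3: {13,14}
'c' @ 4: {11,12,15}  ✓accept
'c' @ 5: {13,14}
'a' @ 6: {}  — dead — no transitions
final: {}; accept 11 not in set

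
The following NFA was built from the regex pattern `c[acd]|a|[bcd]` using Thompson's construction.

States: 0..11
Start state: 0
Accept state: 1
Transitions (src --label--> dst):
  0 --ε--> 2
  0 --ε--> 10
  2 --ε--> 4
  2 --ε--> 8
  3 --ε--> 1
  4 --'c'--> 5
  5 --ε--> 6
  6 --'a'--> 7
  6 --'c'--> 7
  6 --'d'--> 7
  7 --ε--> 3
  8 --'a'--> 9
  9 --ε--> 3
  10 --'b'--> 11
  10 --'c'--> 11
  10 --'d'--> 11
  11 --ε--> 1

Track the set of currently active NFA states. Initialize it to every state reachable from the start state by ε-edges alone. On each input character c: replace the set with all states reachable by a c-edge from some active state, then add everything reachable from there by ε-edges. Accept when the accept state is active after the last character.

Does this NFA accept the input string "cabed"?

Answer: REJECT

Derivation:
start: ε-closure({0}) = {0,2,4,8,10}
'c' @ 1: {1,5,6,11}  ✓accept
'a' @ 2: {1,3,7}  ✓accept
'b' @ 3: {}  — dead — no transitions
rest 'ed' ignored (set empty)
final: {}; accept 1 not in set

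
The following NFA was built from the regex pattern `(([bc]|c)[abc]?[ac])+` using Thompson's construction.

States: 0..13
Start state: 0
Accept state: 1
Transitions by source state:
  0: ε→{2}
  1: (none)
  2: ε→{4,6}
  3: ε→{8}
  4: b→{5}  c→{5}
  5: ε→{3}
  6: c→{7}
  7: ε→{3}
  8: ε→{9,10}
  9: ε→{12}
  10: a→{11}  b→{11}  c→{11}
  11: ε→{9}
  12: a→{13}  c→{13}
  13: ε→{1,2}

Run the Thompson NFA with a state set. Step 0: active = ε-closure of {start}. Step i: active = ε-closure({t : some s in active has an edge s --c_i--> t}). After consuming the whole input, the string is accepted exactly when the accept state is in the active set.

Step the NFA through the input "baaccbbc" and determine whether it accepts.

Answer: ACCEPT

Derivation:
initial (ε-close {0}): {0,2,4,6}
'b' @ 1: {3,5,8,9,10,12}
'a' @ 2: {1,2,4,6,9,11,12,13}  ✓accept
'a' @ 3: {1,2,4,6,13}  ✓accept
'c' @ 4: {3,5,7,8,9,10,12}
'c' @ 5: {1,2,4,6,9,11,12,13}  ✓accept
'b' @ 6: {3,5,8,9,10,12}
'b' @ 7: {9,11,12}
'c' @ 8: {1,2,4,6,13}  ✓accept
after full input: {1,2,4,6,13}  (accept=1 in)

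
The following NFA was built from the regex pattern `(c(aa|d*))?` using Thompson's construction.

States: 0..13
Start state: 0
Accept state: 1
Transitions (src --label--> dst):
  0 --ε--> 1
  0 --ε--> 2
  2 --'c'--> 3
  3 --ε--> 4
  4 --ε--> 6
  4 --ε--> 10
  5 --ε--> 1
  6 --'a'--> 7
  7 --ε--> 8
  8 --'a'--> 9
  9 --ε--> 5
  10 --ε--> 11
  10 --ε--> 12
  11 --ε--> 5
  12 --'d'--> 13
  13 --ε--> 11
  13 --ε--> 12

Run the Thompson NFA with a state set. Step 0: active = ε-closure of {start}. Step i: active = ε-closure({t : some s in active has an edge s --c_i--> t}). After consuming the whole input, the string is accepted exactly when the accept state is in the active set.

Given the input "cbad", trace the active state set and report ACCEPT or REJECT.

S₀ = ε-closure({0}) = {0,1,2}
'c' @ 1: {1,3,4,5,6,10,11,12}  (accept∈set)
'b' @ 2: {}  — dead — no transitions
rest 'ad' ignored (set empty)
end set {} — state 1 not in

Answer: REJECT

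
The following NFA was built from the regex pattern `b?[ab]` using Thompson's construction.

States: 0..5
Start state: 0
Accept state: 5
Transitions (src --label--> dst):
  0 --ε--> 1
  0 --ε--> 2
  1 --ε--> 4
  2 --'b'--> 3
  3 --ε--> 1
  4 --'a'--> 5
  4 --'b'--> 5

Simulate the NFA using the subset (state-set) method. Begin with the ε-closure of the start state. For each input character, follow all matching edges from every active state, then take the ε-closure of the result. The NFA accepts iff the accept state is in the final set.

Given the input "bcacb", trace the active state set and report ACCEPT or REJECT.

initial (ε-close {0}): {0,1,2,4}
'b' @ 1: {1,3,4,5}  ✓accept
'c' @ 2: {}  — dead — no transitions
rest 'acb' ignored (set empty)
final: {}; accept 5 not in set

Answer: REJECT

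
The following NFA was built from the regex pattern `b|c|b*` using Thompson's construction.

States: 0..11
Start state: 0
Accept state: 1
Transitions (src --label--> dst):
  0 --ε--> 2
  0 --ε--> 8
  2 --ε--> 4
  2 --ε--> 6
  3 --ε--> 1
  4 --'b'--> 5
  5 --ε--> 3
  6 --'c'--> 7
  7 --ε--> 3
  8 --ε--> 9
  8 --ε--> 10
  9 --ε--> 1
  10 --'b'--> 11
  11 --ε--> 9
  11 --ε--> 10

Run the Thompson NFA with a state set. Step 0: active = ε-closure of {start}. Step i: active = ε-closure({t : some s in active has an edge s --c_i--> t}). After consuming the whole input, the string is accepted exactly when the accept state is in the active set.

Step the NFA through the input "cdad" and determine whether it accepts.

Answer: REJECT

Derivation:
S₀ = ε-closure({0}) = {0,1,2,4,6,8,9,10}
'c' @ 1: {1,3,7}  [accepting]
'd' @ 2: {}  — no active states
rest 'ad' ignored (set empty)
after full input: {}  (accept=1 not in)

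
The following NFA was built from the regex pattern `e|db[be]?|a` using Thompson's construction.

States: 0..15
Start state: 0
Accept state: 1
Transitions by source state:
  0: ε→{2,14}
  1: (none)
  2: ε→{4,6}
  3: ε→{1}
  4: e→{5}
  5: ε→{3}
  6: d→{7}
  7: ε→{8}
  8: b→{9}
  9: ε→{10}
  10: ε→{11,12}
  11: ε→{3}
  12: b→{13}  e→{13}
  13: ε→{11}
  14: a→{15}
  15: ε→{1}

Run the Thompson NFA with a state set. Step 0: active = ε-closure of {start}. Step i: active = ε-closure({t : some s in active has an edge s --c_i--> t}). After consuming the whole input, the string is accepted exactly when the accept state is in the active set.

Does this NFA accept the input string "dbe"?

Answer: ACCEPT

Derivation:
S₀ = ε-closure({0}) = {0,2,4,6,14}
'd' @ 1: {7,8}
'b' @ 2: {1,3,9,10,11,12}  ✓accept
'e' @ 3: {1,3,11,13}  ✓accept
final: {1,3,11,13}; accept 1 in set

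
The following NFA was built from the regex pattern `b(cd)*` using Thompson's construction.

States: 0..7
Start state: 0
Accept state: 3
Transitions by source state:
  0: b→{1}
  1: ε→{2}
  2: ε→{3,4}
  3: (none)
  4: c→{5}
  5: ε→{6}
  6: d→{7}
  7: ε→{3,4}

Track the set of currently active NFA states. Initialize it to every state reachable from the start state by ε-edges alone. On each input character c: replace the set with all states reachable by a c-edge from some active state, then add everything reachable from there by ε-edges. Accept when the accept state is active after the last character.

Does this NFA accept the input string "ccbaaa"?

Answer: REJECT

Steps:
initial (ε-close {0}): {0}
'c' @ 1: {}  — state set empty
rest 'cbaaa' ignored (set empty)
after full input: {}  (accept=3 not in)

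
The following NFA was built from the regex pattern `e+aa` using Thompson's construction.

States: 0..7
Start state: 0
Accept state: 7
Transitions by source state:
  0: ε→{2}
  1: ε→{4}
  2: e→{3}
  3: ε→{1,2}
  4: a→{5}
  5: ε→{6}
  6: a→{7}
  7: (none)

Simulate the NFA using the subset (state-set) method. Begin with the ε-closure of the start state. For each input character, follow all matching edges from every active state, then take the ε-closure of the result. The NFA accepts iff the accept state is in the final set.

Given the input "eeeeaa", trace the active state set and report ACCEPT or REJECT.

Answer: ACCEPT

Derivation:
S₀ = ε-closure({0}) = {0,2}
'e' @ 1: {1,2,3,4}
'e' @ 2: {1,2,3,4}
'e' @ 3: {1,2,3,4}
'e' @ 4: {1,2,3,4}
'a' @ 5: {5,6}
'a' @ 6: {7}  [accepting]
after full input: {7}  (accept=7 in)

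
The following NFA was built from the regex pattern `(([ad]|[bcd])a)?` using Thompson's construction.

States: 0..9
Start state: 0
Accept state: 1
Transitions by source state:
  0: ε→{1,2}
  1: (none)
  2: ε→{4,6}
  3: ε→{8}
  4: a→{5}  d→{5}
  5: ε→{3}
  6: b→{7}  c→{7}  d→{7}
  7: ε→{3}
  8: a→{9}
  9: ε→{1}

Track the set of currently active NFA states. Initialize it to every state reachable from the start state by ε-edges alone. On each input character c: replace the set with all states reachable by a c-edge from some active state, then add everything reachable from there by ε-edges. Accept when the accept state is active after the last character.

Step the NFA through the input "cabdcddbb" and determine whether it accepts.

Answer: REJECT

Derivation:
S₀ = ε-closure({0}) = {0,1,2,4,6}
'c' @ 1: {3,7,8}
'a' @ 2: {1,9}  (accept∈set)
'b' @ 3: {}  — no active states
rest 'dcddbb' ignored (set empty)
final: {}; accept 1 not in set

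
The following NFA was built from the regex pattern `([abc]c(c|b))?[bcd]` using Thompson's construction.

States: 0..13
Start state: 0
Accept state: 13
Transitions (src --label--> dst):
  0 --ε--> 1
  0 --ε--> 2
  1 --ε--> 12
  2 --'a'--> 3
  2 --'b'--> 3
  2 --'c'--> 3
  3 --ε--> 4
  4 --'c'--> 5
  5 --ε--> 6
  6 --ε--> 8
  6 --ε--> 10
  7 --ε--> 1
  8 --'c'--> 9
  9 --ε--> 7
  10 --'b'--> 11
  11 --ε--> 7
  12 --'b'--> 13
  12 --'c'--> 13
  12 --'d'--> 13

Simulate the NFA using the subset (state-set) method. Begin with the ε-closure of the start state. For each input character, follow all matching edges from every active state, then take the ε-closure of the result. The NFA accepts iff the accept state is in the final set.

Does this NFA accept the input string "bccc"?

Answer: ACCEPT

Trace:
initial (ε-close {0}): {0,1,2,12}
'b' @ 1: {3,4,13}  (accept∈set)
'c' @ 2: {5,6,8,10}
'c' @ 3: {1,7,9,12}
'c' @ 4: {13}  (accept∈set)
final: {13}; accept 13 in set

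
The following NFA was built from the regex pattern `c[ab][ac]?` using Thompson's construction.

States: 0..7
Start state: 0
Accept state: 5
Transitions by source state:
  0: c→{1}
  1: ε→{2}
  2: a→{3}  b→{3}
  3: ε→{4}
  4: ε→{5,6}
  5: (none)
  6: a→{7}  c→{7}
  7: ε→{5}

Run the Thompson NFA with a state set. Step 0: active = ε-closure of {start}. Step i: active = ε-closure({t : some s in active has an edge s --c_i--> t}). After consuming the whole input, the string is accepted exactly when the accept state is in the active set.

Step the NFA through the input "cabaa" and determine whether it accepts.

Answer: REJECT

Derivation:
S₀ = ε-closure({0}) = {0}
'c' @ 1: {1,2}
'a' @ 2: {3,4,5,6}  [accepting]
'b' @ 3: {}  — state set empty
rest 'aa' ignored (set empty)
end set {} — state 5 not in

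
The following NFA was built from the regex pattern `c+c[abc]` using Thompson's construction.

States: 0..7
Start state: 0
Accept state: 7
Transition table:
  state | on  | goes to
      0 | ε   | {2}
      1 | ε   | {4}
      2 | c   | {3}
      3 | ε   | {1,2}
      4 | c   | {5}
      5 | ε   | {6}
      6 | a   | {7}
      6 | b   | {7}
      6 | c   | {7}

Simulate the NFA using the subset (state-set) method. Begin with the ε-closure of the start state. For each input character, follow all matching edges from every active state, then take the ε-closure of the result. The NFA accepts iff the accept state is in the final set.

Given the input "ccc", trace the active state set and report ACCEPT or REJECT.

initial (ε-close {0}): {0,2}
'c' @ 1: {1,2,3,4}
'c' @ 2: {1,2,3,4,5,6}
'c' @ 3: {1,2,3,4,5,6,7}  (accept∈set)
final: {1,2,3,4,5,6,7}; accept 7 in set

Answer: ACCEPT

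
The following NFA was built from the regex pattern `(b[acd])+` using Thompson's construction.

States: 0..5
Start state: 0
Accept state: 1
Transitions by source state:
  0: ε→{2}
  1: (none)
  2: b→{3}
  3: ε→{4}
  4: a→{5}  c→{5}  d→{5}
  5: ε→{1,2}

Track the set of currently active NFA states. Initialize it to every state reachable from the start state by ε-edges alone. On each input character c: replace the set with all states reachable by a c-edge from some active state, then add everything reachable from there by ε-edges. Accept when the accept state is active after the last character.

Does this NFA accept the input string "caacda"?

S₀ = ε-closure({0}) = {0,2}
'c' @ 1: {}  — dead — no transitions
rest 'aacda' ignored (set empty)
after full input: {}  (accept=1 not in)

Answer: REJECT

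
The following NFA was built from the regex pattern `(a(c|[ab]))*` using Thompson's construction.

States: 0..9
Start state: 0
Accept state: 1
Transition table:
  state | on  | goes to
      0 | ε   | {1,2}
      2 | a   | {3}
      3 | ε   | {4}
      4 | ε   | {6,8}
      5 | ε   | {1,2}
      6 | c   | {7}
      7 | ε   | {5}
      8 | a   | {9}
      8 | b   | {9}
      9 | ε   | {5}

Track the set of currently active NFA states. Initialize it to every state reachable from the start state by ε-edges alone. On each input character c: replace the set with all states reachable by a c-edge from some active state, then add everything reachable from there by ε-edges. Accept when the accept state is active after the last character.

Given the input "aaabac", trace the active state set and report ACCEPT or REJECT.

Answer: ACCEPT

Derivation:
initial (ε-close {0}): {0,1,2}
'a' @ 1: {3,4,6,8}
'a' @ 2: {1,2,5,9}  ✓accept
'a' @ 3: {3,4,6,8}
'b' @ 4: {1,2,5,9}  ✓accept
'a' @ 5: {3,4,6,8}
'c' @ 6: {1,2,5,7}  ✓accept
final: {1,2,5,7}; accept 1 in set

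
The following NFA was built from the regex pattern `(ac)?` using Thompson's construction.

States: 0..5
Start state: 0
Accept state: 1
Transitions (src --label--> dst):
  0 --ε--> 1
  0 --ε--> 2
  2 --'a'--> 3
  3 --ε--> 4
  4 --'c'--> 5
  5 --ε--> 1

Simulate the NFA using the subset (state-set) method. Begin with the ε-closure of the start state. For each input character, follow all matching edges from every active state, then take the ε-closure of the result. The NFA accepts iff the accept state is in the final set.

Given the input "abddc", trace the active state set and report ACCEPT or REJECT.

start: ε-closure({0}) = {0,1,2}
'a' @ 1: {3,4}
'b' @ 2: {}  — no active states
rest 'ddc' ignored (set empty)
end set {} — state 1 not in

Answer: REJECT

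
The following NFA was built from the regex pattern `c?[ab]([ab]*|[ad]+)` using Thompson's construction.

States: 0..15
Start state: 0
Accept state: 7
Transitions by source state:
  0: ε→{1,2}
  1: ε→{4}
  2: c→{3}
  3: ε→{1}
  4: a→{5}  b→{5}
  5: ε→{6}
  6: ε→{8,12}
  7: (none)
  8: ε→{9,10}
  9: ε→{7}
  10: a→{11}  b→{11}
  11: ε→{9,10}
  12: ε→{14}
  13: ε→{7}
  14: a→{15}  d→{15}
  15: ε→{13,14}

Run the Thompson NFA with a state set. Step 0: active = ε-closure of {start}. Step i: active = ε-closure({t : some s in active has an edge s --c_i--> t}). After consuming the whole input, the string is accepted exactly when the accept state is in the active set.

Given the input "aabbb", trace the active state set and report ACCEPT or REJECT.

Answer: ACCEPT

Derivation:
S₀ = ε-closure({0}) = {0,1,2,4}
'a' @ 1: {5,6,7,8,9,10,12,14}  [accepting]
'a' @ 2: {7,9,10,11,13,14,15}  [accepting]
'b' @ 3: {7,9,10,11}  [accepting]
'b' @ 4: {7,9,10,11}  [accepting]
'b' @ 5: {7,9,10,11}  [accepting]
end set {7,9,10,11} — state 7 in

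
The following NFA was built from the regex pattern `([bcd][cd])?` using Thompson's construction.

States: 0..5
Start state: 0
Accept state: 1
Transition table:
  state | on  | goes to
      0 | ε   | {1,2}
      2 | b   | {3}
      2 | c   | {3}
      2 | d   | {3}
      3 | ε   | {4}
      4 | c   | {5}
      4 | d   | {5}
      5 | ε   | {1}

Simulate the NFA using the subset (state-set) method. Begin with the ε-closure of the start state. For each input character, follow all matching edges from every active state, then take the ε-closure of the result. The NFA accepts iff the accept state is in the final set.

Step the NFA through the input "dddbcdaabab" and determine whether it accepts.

Answer: REJECT

Trace:
initial (ε-close {0}): {0,1,2}
'd' @ 1: {3,4}
'd' @ 2: {1,5}  (accept∈set)
'd' @ 3: {}  — dead — no transitions
rest 'bcdaabab' ignored (set empty)
after full input: {}  (accept=1 not in)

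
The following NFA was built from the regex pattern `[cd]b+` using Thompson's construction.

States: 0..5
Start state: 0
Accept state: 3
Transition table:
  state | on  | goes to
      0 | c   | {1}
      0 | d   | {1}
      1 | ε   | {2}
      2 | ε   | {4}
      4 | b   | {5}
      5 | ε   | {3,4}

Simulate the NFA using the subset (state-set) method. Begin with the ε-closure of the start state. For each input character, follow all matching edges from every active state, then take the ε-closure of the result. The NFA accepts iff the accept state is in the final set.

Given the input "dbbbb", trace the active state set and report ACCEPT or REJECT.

Answer: ACCEPT

Steps:
initial (ε-close {0}): {0}
'd' @ 1: {1,2,4}
'b' @ 2: {3,4,5}  (accept∈set)
'b' @ 3: {3,4,5}  (accept∈set)
'b' @ 4: {3,4,5}  (accept∈set)
'b' @ 5: {3,4,5}  (accept∈set)
after full input: {3,4,5}  (accept=3 in)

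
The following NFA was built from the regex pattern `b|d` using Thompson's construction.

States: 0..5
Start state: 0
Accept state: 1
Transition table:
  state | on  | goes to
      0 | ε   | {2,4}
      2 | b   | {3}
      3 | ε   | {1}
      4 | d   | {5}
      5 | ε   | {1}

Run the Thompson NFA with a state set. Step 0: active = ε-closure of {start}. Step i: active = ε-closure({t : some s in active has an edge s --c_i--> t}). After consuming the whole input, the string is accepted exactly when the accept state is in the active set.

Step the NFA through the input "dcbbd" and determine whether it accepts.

Answer: REJECT

Steps:
S₀ = ε-closure({0}) = {0,2,4}
'd' @ 1: {1,5}  ✓accept
'c' @ 2: {}  — dead — no transitions
rest 'bbd' ignored (set empty)
end set {} — state 1 not in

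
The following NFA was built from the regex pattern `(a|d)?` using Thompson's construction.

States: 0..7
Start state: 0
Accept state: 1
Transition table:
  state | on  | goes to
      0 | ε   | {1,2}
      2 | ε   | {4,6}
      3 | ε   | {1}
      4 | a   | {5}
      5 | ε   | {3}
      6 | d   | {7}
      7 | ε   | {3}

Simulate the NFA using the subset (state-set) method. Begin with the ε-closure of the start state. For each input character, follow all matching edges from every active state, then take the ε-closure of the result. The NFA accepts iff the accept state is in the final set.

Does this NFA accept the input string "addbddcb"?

start: ε-closure({0}) = {0,1,2,4,6}
'a' @ 1: {1,3,5}  (accept∈set)
'd' @ 2: {}  — no active states
rest 'dbddcb' ignored (set empty)
end set {} — state 1 not in

Answer: REJECT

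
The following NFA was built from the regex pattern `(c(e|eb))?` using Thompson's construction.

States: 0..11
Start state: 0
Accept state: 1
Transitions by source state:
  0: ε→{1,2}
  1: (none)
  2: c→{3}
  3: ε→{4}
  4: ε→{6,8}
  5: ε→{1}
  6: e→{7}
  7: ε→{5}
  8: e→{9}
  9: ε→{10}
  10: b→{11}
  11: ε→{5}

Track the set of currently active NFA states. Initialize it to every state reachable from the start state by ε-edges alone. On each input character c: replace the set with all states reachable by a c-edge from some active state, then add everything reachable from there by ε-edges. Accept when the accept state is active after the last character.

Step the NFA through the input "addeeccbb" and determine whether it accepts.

initial (ε-close {0}): {0,1,2}
'a' @ 1: {}  — state set empty
rest 'ddeeccbb' ignored (set empty)
final: {}; accept 1 not in set

Answer: REJECT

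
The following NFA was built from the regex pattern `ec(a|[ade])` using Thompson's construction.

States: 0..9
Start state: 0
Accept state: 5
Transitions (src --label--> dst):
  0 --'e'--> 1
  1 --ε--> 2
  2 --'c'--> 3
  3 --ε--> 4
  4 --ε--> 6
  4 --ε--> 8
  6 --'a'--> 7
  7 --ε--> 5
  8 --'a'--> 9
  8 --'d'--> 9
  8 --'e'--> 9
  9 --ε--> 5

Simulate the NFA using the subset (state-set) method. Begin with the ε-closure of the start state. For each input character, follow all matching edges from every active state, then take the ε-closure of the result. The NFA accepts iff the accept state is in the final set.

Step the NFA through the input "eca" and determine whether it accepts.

S₀ = ε-closure({0}) = {0}
'e' @ 1: {1,2}
'c' @ 2: {3,4,6,8}
'a' @ 3: {5,7,9}  [accepting]
final: {5,7,9}; accept 5 in set

Answer: ACCEPT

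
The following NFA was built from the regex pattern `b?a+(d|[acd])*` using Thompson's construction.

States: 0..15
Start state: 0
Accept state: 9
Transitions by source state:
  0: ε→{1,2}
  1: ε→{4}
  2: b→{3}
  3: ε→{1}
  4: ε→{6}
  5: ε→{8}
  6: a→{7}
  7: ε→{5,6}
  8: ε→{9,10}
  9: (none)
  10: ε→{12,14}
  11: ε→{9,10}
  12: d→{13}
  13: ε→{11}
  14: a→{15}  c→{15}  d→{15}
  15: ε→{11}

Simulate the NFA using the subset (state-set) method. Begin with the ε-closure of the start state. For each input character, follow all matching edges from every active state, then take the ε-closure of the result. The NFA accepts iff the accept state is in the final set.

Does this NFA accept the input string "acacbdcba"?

initial (ε-close {0}): {0,1,2,4,6}
'a' @ 1: {5,6,7,8,9,10,12,14}  (accept∈set)
'c' @ 2: {9,10,11,12,14,15}  (accept∈set)
'a' @ 3: {9,10,11,12,14,15}  (accept∈set)
'c' @ 4: {9,10,11,12,14,15}  (accept∈set)
'b' @ 5: {}  — dead — no transitions
rest 'dcba' ignored (set empty)
end set {} — state 9 not in

Answer: REJECT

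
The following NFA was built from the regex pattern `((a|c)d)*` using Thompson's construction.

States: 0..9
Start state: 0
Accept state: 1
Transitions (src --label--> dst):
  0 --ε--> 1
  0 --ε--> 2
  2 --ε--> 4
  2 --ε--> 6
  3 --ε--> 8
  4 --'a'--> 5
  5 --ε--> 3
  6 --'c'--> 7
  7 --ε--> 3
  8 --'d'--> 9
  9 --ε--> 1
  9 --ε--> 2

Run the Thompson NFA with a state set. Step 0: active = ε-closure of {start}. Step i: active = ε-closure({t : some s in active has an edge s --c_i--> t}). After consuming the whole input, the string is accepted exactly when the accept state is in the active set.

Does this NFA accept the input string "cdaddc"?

start: ε-closure({0}) = {0,1,2,4,6}
'c' @ 1: {3,7,8}
'd' @ 2: {1,2,4,6,9}  ✓accept
'a' @ 3: {3,5,8}
'd' @ 4: {1,2,4,6,9}  ✓accept
'd' @ 5: {}  — no active states
rest 'c' ignored (set empty)
final: {}; accept 1 not in set

Answer: REJECT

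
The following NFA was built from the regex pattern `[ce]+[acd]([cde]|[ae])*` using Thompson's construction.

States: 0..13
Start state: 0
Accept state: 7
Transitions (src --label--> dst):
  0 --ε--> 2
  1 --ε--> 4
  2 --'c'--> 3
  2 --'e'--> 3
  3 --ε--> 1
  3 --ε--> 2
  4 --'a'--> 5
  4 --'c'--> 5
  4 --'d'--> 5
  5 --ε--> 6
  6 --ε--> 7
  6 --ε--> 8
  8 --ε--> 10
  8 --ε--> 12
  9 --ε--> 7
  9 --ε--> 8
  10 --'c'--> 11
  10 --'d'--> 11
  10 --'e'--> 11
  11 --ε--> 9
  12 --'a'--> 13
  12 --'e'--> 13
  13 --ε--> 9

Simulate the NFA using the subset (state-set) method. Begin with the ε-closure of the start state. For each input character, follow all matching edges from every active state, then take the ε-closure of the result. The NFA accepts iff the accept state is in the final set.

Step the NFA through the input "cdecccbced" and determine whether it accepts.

Answer: REJECT

Steps:
start: ε-closure({0}) = {0,2}
'c' @ 1: {1,2,3,4}
'd' @ 2: {5,6,7,8,10,12}  (accept∈set)
'e' @ 3: {7,8,9,10,11,12,13}  (accept∈set)
'c' @ 4: {7,8,9,10,11,12}  (accept∈set)
'c' @ 5: {7,8,9,10,11,12}  (accept∈set)
'c' @ 6: {7,8,9,10,11,12}  (accept∈set)
'b' @ 7: {}  — no active states
rest 'ced' ignored (set empty)
after full input: {}  (accept=7 not in)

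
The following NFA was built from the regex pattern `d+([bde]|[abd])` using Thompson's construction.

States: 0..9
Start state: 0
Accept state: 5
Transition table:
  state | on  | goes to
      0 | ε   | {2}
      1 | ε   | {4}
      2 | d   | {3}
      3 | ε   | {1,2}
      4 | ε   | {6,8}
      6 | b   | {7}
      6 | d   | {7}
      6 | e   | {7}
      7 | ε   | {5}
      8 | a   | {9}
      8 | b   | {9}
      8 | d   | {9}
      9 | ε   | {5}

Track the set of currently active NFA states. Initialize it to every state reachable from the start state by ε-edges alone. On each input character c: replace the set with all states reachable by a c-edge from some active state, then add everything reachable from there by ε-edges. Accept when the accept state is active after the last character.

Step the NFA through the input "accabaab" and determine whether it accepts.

Answer: REJECT

Trace:
start: ε-closure({0}) = {0,2}
'a' @ 1: {}  — no active states
rest 'ccabaab' ignored (set empty)
final: {}; accept 5 not in set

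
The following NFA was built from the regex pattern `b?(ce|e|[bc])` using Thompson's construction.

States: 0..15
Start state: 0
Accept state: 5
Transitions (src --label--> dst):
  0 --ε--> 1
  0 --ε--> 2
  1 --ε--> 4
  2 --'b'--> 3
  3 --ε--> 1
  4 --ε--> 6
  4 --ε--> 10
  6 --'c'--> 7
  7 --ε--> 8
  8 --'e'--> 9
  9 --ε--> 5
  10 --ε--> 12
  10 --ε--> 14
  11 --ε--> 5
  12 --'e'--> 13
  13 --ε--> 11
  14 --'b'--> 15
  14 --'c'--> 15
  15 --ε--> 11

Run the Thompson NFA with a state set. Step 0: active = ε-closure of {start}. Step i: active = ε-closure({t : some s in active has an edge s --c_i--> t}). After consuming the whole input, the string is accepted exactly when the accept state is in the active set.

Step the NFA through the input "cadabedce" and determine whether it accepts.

Answer: REJECT

Steps:
start: ε-closure({0}) = {0,1,2,4,6,10,12,14}
'c' @ 1: {5,7,8,11,15}  ✓accept
'a' @ 2: {}  — no active states
rest 'dabedce' ignored (set empty)
final: {}; accept 5 not in set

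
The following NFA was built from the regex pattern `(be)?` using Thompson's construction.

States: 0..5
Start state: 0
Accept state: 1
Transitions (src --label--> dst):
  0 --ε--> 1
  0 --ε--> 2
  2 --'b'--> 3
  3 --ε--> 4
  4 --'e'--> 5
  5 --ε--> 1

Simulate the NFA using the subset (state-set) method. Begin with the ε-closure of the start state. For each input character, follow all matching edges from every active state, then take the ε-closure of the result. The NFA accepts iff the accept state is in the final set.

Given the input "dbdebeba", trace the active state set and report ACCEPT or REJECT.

Answer: REJECT

Trace:
initial (ε-close {0}): {0,1,2}
'd' @ 1: {}  — dead — no transitions
rest 'bdebeba' ignored (set empty)
after full input: {}  (accept=1 not in)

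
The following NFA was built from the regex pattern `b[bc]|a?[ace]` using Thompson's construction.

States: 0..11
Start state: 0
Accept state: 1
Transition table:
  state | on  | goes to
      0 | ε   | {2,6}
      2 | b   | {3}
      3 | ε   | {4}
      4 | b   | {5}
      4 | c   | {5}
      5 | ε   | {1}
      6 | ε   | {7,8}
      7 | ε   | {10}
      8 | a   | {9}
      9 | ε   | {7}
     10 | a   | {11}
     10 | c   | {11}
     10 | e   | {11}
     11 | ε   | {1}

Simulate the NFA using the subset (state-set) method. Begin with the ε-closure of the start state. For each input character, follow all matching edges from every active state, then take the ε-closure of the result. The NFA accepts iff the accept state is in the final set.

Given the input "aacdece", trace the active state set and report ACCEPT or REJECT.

Answer: REJECT

Trace:
S₀ = ε-closure({0}) = {0,2,6,7,8,10}
'a' @ 1: {1,7,9,10,11}  [accepting]
'a' @ 2: {1,11}  [accepting]
'c' @ 3: {}  — state set empty
rest 'dece' ignored (set empty)
end set {} — state 1 not in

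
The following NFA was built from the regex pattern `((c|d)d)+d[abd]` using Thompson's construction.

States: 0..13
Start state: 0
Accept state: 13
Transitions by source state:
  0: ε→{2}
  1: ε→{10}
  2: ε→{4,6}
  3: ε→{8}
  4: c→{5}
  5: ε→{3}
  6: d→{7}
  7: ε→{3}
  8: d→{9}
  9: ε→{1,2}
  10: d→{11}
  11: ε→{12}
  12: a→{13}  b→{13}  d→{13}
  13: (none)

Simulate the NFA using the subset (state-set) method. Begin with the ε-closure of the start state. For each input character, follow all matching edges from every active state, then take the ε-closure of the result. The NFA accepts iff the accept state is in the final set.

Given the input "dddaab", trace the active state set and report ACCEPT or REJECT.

S₀ = ε-closure({0}) = {0,2,4,6}
'd' @ 1: {3,7,8}
'd' @ 2: {1,2,4,6,9,10}
'd' @ 3: {3,7,8,11,12}
'a' @ 4: {13}  ✓accept
'a' @ 5: {}  — state set empty
rest 'b' ignored (set empty)
after full input: {}  (accept=13 not in)

Answer: REJECT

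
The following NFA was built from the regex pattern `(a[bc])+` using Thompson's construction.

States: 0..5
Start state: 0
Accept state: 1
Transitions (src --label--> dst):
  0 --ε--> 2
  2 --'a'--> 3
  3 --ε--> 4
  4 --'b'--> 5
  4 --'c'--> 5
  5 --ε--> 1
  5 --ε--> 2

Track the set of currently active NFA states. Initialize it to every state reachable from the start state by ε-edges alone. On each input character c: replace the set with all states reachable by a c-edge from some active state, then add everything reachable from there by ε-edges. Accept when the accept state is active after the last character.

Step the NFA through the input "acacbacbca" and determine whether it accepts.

initial (ε-close {0}): {0,2}
'a' @ 1: {3,4}
'c' @ 2: {1,2,5}  (accept∈set)
'a' @ 3: {3,4}
'c' @ 4: {1,2,5}  (accept∈set)
'b' @ 5: {}  — dead — no transitions
rest 'acbca' ignored (set empty)
final: {}; accept 1 not in set

Answer: REJECT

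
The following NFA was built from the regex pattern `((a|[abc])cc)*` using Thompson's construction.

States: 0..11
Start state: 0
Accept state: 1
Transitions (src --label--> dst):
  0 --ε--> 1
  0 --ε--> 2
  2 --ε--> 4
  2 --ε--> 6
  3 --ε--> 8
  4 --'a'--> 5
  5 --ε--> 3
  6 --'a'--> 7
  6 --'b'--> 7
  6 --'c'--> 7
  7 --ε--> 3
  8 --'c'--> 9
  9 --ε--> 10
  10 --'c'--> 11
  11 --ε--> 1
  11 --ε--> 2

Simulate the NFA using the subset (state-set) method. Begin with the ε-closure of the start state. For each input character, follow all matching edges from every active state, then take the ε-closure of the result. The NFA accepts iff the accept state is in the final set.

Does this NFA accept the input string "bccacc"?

Answer: ACCEPT

Steps:
initial (ε-close {0}): {0,1,2,4,6}
'b' @ 1: {3,7,8}
'c' @ 2: {9,10}
'c' @ 3: {1,2,4,6,11}  [accepting]
'a' @ 4: {3,5,7,8}
'c' @ 5: {9,10}
'c' @ 6: {1,2,4,6,11}  [accepting]
after full input: {1,2,4,6,11}  (accept=1 in)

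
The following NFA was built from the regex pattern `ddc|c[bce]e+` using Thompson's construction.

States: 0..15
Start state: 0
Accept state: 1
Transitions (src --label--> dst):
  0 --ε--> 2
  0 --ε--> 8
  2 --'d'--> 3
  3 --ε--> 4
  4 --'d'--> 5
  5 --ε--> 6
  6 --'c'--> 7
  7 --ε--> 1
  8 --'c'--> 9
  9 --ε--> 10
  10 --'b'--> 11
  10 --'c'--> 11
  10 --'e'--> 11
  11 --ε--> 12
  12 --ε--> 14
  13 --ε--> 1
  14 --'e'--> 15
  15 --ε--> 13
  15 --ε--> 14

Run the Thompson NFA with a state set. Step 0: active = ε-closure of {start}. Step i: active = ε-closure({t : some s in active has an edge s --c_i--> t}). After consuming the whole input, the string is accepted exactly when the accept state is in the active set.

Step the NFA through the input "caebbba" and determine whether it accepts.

start: ε-closure({0}) = {0,2,8}
'c' @ 1: {9,10}
'a' @ 2: {}  — dead — no transitions
rest 'ebbba' ignored (set empty)
end set {} — state 1 not in

Answer: REJECT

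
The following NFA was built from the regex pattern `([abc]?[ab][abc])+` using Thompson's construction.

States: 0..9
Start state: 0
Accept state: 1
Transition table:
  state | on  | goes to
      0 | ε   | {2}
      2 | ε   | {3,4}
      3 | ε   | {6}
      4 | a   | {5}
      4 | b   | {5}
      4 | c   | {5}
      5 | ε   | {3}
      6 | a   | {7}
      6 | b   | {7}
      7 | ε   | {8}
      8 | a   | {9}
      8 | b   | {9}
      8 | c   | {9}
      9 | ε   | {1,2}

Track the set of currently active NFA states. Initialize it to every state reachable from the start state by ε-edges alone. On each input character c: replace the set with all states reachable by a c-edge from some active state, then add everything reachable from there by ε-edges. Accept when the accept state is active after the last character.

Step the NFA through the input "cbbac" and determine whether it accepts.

S₀ = ε-closure({0}) = {0,2,3,4,6}
'c' @ 1: {3,5,6}
'b' @ 2: {7,8}
'b' @ 3: {1,2,3,4,6,9}  (accept∈set)
'a' @ 4: {3,5,6,7,8}
'c' @ 5: {1,2,3,4,6,9}  (accept∈set)
end set {1,2,3,4,6,9} — state 1 in

Answer: ACCEPT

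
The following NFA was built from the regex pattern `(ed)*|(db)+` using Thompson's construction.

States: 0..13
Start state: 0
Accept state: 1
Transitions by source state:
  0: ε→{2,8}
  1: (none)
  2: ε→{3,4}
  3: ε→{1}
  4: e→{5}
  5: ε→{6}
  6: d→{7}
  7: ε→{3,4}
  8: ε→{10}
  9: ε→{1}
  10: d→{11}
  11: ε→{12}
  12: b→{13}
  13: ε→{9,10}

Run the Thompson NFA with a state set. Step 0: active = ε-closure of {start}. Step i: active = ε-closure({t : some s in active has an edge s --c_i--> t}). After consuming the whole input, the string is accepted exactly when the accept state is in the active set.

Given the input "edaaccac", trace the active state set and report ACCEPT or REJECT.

Answer: REJECT

Trace:
initial (ε-close {0}): {0,1,2,3,4,8,10}
'e' @ 1: {5,6}
'd' @ 2: {1,3,4,7}  ✓accept
'a' @ 3: {}  — no active states
rest 'accac' ignored (set empty)
final: {}; accept 1 not in set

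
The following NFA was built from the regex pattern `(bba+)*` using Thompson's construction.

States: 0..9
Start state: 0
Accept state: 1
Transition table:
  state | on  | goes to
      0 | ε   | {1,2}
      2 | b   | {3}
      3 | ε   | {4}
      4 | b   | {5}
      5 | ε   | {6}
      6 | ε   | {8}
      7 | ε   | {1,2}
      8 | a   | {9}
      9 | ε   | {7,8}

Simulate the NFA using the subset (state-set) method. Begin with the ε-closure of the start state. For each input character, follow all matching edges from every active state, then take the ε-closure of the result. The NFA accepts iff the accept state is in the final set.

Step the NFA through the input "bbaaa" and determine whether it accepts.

initial (ε-close {0}): {0,1,2}
'b' @ 1: {3,4}
'b' @ 2: {5,6,8}
'a' @ 3: {1,2,7,8,9}  ✓accept
'a' @ 4: {1,2,7,8,9}  ✓accept
'a' @ 5: {1,2,7,8,9}  ✓accept
after full input: {1,2,7,8,9}  (accept=1 in)

Answer: ACCEPT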